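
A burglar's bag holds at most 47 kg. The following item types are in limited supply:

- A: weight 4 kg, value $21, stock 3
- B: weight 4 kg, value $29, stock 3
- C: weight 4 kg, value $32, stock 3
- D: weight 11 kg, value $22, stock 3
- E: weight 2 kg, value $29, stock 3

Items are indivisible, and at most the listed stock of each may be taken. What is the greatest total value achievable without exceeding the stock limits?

Top feasible selections:
- 3×A + 3×B + 3×C + 3×E: weight 42, value 333
- 1×A + 3×B + 3×C + 1×D + 3×E: weight 45, value 313
- 2×A + 3×B + 3×C + 3×E: weight 38, value 312
- 2×A + 2×B + 3×C + 1×D + 3×E: weight 45, value 305
Best: $333.

$333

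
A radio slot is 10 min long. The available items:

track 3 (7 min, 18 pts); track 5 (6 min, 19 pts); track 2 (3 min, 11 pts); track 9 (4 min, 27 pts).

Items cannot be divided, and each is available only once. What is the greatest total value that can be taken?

46 pts

Check high-value combinations within 10 min:
- track 5+track 9: duration 6+4=10, value 19+27=46
- track 2+track 9: duration 3+4=7, value 11+27=38
- track 5+track 2: duration 6+3=9, value 19+11=30
- track 3+track 2: duration 7+3=10, value 18+11=29
- track 9: duration 4, value 27
Best: 46 pts.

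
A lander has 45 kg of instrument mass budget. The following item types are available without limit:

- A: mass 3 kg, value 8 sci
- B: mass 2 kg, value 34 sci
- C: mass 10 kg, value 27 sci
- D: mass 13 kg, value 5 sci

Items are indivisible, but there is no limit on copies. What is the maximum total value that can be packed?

748 sci

Best value-per-unit is B at 34/2, and filling with it alone uses mass 22×2=44. No mix of the others beats 22×34 = 748.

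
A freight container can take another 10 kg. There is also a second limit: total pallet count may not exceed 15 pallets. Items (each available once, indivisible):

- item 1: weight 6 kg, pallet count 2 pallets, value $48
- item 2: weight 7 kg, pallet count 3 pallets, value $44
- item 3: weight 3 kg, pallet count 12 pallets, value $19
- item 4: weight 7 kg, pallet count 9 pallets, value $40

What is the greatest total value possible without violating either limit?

$67

Feasible sets respecting both limits:
- item 1+item 3: weight 9, pallet count 14, value 67
- item 2+item 3: weight 10, pallet count 15, value 63
- item 1: weight 6, pallet count 2, value 48
- item 2: weight 7, pallet count 3, value 44
Best: $67.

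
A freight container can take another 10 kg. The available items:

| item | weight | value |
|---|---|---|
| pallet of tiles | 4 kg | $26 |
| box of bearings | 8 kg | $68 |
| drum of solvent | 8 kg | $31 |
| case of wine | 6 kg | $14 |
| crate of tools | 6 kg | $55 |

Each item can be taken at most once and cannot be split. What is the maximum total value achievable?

This is a 0/1 knapsack; check combinations near the capacity.
- pallet of tiles+crate of tools: weight 4+6=10, value 26+55=81
- box of bearings: weight 8, value 68
- crate of tools: weight 6, value 55
- pallet of tiles+case of wine: weight 4+6=10, value 26+14=40
- drum of solvent: weight 8, value 31
Best: $81.

$81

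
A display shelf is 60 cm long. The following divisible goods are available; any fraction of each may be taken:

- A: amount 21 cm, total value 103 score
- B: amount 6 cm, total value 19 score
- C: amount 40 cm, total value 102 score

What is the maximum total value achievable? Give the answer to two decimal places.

Take in order of value per unit:
- A (103/21 per unit): all 21 → value 103, running total 103.00
- B (19/6 per unit): all 6 → value 19, running total 122.00
- C (102/40 per unit): 33 of 40 → value 33×102/40 = 84.1500, running total 206.15
Total 206.15.

206.15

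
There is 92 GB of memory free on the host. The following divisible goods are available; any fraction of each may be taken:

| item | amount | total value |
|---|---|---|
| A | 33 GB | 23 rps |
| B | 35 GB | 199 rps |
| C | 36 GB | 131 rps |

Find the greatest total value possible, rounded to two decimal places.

Take in order of value per unit:
- B (199/35 per unit): all 35 → value 199, running total 199.00
- C (131/36 per unit): all 36 → value 131, running total 330.00
- A (23/33 per unit): 21 of 33 → value 21×23/33 = 14.6364, running total 344.64
Total 344.64.

344.64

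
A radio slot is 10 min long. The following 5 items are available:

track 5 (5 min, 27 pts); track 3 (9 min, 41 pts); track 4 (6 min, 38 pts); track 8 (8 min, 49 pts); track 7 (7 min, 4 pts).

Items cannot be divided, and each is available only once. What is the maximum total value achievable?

49 pts

This is a 0/1 knapsack; check combinations near the capacity.
- track 8: duration 8, value 49
- track 3: duration 9, value 41
- track 4: duration 6, value 38
- track 5: duration 5, value 27
- track 7: duration 7, value 4
Best: 49 pts.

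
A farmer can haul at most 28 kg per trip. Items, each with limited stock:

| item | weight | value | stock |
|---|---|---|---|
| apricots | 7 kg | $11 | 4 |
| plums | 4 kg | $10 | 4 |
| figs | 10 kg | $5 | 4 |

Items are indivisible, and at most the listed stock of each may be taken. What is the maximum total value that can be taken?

Top feasible selections:
- 2×apricots + 3×plums: weight 26, value 52
- 1×apricots + 4×plums: weight 23, value 51
- 4×plums + 1×figs: weight 26, value 45
Best: $52.

$52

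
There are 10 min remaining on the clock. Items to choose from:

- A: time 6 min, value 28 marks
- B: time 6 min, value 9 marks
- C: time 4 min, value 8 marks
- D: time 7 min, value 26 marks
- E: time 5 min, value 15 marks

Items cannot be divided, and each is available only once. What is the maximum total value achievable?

This is a 0/1 knapsack; check combinations near the capacity.
- A+C: time 6+4=10, value 28+8=36
- A: time 6, value 28
- D: time 7, value 26
- C+E: time 4+5=9, value 8+15=23
- B+C: time 6+4=10, value 9+8=17
Best: 36 marks.

36 marks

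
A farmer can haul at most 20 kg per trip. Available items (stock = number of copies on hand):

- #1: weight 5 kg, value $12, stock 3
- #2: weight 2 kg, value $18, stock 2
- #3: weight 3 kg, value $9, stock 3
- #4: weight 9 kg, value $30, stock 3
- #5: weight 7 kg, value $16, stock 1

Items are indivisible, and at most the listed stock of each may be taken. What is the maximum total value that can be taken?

$84

Top feasible selections:
- 2×#2 + 2×#3 + 1×#4: weight 19, value 84
- 2×#2 + 1×#4 + 1×#5: weight 20, value 82
- 2×#2 + 3×#3 + 1×#5: weight 20, value 79
- 1×#1 + 2×#2 + 1×#4: weight 18, value 78
Best: $84.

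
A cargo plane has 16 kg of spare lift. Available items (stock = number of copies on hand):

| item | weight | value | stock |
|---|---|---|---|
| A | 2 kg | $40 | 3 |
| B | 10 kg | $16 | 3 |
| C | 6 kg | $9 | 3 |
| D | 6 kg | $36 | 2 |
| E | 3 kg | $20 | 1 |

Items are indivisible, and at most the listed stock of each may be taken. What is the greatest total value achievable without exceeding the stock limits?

$176

Top feasible selections:
- 3×A + 1×D + 1×E: weight 15, value 176
- 3×A + 1×D: weight 12, value 156
- 2×A + 2×D: weight 16, value 152
Best: $176.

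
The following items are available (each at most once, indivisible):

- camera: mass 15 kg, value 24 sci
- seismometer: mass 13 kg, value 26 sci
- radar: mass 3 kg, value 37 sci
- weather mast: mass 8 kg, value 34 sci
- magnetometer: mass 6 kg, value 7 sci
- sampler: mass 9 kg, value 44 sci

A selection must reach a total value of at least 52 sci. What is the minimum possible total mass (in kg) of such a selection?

Subsets with value ≥ 52, sorted by total mass:
- radar+weather mast: mass 11, value 71
- radar+sampler: mass 12, value 81
- seismometer+radar: mass 16, value 63
- radar+weather mast+magnetometer: mass 17, value 78
Minimum mass: 11 kg.

11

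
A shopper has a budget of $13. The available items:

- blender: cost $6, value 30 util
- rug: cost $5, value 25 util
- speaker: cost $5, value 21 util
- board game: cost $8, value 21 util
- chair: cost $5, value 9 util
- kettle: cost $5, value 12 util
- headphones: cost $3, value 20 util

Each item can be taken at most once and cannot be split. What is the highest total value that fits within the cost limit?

66 util

Check high-value combinations within $13:
- rug+speaker+headphones: cost 5+5+3=13, value 25+21+20=66
- rug+kettle+headphones: cost 5+5+3=13, value 25+12+20=57
- blender+rug: cost 6+5=11, value 30+25=55
Best: 66 util.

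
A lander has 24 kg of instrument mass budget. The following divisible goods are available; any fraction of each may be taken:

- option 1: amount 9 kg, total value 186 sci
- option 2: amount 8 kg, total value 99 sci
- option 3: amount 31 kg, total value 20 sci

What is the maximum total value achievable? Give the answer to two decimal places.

Take in order of value per unit:
- option 1 (186/9 per unit): all 9 → value 186, running total 186.00
- option 2 (99/8 per unit): all 8 → value 99, running total 285.00
- option 3 (20/31 per unit): 7 of 31 → value 7×20/31 = 4.5161, running total 289.52
Total 289.52.

289.52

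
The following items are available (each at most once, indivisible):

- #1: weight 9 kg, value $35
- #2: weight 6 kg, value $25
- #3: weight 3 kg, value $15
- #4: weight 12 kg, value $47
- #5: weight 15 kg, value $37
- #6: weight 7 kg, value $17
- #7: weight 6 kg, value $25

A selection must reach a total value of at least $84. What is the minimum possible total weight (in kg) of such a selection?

21

Subsets with value ≥ 84, sorted by total weight:
- #2+#3+#4: weight 21, value 87
- #3+#4+#7: weight 21, value 87
- #1+#2+#7: weight 21, value 85
- #1+#2+#3+#7: weight 24, value 100
Minimum weight: 21 kg.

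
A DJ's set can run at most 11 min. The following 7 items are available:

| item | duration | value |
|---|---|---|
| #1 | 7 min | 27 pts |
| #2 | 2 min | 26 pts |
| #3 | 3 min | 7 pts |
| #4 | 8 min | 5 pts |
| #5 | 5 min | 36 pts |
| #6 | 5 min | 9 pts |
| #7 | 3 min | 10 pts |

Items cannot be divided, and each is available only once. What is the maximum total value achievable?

Check high-value combinations within 11 min:
- #2+#5+#7: duration 2+5+3=10, value 26+36+10=72
- #2+#3+#5: duration 2+3+5=10, value 26+7+36=69
- #2+#5: duration 2+5=7, value 26+36=62
- #1+#2: duration 7+2=9, value 27+26=53
Best: 72 pts.

72 pts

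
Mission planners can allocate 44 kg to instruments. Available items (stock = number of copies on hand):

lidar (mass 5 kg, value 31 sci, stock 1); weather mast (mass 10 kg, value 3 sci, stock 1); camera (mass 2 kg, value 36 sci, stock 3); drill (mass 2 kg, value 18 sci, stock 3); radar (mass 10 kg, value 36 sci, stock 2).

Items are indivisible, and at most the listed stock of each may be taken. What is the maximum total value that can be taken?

Best selections within mass 44 and stock limits:
- 1×lidar + 3×camera + 3×drill + 2×radar: mass 37, value 265
- 1×lidar + 3×camera + 2×drill + 2×radar: mass 35, value 247
Best: 265 sci.

265 sci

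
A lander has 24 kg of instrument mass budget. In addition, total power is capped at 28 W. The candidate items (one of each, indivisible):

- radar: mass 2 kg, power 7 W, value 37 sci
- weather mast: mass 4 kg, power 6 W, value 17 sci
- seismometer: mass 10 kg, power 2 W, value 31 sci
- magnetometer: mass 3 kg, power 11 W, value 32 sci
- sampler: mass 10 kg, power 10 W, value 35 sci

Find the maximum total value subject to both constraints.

117 sci

Feasible sets respecting both limits:
- radar+weather mast+seismometer+magnetometer: mass 19, power 26, value 117
- radar+magnetometer+sampler: mass 15, power 28, value 104
- radar+seismometer+sampler: mass 22, power 19, value 103
Best: 117 sci.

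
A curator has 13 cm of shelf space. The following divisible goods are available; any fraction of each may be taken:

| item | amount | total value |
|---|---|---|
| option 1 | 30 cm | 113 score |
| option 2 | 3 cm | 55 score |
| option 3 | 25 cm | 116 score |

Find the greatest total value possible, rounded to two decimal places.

Take in order of value per unit:
- option 2 (55/3 per unit): all 3 → value 55, running total 55.00
- option 3 (116/25 per unit): 10 of 25 → value 10×116/25 = 46.4000, running total 101.40
Total 101.40.

101.40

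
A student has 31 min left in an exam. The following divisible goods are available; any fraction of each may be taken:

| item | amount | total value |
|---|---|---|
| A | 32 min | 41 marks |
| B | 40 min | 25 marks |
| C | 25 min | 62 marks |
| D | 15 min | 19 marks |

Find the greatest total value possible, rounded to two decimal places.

Take in order of value per unit:
- C (62/25 per unit): all 25 → value 62, running total 62.00
- A (41/32 per unit): 6 of 32 → value 6×41/32 = 7.6875, running total 69.69
Total 69.69.

69.69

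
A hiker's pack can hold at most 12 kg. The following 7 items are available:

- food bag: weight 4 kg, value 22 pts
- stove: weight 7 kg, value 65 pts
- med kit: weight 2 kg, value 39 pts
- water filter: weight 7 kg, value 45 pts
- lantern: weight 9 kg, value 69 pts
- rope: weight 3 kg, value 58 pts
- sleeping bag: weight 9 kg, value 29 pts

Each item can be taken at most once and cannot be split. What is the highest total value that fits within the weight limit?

162 pts

Check high-value combinations within 12 kg:
- stove+med kit+rope: weight 7+2+3=12, value 65+39+58=162
- med kit+water filter+rope: weight 2+7+3=12, value 39+45+58=142
- lantern+rope: weight 9+3=12, value 69+58=127
Best: 162 pts.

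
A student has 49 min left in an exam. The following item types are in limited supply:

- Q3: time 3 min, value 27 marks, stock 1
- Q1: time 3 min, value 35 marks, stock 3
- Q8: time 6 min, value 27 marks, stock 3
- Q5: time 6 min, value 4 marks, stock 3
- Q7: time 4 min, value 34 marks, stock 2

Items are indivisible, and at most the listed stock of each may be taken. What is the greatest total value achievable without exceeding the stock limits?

Top feasible selections:
- 1×Q3 + 3×Q1 + 3×Q8 + 1×Q5 + 2×Q7: time 44, value 285
- 1×Q3 + 3×Q1 + 3×Q8 + 2×Q7: time 38, value 281
- 1×Q3 + 3×Q1 + 2×Q8 + 2×Q5 + 2×Q7: time 44, value 262
Best: 285 marks.

285 marks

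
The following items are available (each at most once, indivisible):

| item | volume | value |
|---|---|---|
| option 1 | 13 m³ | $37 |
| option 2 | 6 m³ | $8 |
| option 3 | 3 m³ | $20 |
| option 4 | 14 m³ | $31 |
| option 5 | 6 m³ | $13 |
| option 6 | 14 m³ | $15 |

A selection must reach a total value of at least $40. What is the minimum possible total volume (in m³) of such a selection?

Subsets with value ≥ 40, sorted by total volume:
- option 2+option 3+option 5: volume 15, value 41
- option 1+option 3: volume 16, value 57
- option 3+option 4: volume 17, value 51
Minimum volume: 15 m³.

15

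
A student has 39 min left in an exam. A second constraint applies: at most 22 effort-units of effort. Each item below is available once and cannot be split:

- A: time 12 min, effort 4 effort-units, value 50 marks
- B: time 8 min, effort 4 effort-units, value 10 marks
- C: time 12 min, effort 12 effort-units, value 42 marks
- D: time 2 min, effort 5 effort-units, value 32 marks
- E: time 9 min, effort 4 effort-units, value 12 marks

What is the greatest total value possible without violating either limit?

124 marks

Feasible sets respecting both limits:
- A+C+D: time 26, effort 21, value 124
- A+C+E: time 33, effort 20, value 104
- A+B+D+E: time 31, effort 17, value 104
- A+B+C: time 32, effort 20, value 102
Best: 124 marks.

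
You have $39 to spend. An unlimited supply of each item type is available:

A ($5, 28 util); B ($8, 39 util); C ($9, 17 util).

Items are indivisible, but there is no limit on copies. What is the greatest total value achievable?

Best value-per-unit is A at 28/5; filling with it alone gives 7×28 = 196.
Optimal mix: 6×A + 1×B → cost 38, value 207.

207 util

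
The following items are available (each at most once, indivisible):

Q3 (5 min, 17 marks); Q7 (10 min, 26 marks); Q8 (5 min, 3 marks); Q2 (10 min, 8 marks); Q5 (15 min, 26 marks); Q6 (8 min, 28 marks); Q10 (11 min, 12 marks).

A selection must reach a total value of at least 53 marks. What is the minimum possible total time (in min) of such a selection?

18

Subsets with value ≥ 53, sorted by total time:
- Q7+Q6: time 18, value 54
- Q3+Q7+Q6: time 23, value 71
- Q7+Q8+Q6: time 23, value 57
- Q5+Q6: time 23, value 54
Minimum time: 18 min.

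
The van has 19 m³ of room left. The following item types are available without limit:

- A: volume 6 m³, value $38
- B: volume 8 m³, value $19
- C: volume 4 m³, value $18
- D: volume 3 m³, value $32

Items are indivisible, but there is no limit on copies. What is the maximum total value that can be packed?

Best value-per-unit is D at 32/3, and filling with it alone uses volume 6×3=18. No mix of the others beats 6×32 = 192.

$192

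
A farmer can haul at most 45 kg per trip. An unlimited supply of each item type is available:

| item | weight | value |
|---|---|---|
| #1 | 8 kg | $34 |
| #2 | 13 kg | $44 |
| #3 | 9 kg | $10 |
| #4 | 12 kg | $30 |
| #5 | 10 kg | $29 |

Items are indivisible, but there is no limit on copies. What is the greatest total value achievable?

$180

Best value-per-unit is #1 at 34/8; filling with it alone gives 5×34 = 170.
Optimal mix: 4×#1 + 1×#2 → weight 45, value 180.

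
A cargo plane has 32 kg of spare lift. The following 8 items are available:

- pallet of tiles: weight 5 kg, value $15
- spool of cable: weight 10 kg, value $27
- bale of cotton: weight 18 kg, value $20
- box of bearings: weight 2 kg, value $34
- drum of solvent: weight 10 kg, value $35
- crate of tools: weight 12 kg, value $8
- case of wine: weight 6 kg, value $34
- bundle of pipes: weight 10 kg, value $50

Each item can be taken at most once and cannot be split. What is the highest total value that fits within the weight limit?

Check high-value combinations within 32 kg:
- box of bearings+drum of solvent+case of wine+bundle of pipes: weight 2+10+6+10=28, value 34+35+34+50=153
- spool of cable+box of bearings+drum of solvent+bundle of pipes: weight 10+2+10+10=32, value 27+34+35+50=146
- spool of cable+box of bearings+case of wine+bundle of pipes: weight 10+2+6+10=28, value 27+34+34+50=145
Best: $153.

$153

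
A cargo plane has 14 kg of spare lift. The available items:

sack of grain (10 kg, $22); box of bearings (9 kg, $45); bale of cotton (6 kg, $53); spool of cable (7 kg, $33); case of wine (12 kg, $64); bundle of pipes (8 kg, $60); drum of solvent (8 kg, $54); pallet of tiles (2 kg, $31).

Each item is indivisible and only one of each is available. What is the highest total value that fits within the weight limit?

$113

Check high-value combinations within 14 kg:
- bale of cotton+bundle of pipes: weight 6+8=14, value 53+60=113
- bale of cotton+drum of solvent: weight 6+8=14, value 53+54=107
- case of wine+pallet of tiles: weight 12+2=14, value 64+31=95
Best: $113.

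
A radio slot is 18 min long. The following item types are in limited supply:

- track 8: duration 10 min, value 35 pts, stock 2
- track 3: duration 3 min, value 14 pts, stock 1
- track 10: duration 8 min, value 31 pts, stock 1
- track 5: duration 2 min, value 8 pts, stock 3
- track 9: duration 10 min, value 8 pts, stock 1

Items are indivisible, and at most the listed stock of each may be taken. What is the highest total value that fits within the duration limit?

Best selections within duration 18 and stock limits:
- 1×track 3 + 1×track 10 + 3×track 5: duration 17, value 69
- 1×track 8 + 1×track 10: duration 18, value 66
Best: 69 pts.

69 pts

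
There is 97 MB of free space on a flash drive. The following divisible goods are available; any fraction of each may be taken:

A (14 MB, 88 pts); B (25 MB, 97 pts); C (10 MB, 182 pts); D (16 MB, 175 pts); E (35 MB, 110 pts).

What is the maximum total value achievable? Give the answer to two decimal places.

642.57

Take in order of value per unit:
- C (182/10 per unit): all 10 → value 182, running total 182.00
- D (175/16 per unit): all 16 → value 175, running total 357.00
- A (88/14 per unit): all 14 → value 88, running total 445.00
- B (97/25 per unit): all 25 → value 97, running total 542.00
- E (110/35 per unit): 32 of 35 → value 32×110/35 = 100.5714, running total 642.57
Total 642.57.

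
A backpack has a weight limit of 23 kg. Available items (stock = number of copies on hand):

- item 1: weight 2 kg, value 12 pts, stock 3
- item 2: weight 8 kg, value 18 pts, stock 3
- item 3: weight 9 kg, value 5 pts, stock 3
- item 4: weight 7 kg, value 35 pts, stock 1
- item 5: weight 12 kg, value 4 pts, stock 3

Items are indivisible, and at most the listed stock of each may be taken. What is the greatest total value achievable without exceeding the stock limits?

Best selections within weight 23 and stock limits:
- 3×item 1 + 1×item 2 + 1×item 4: weight 21, value 89
- 2×item 1 + 1×item 2 + 1×item 4: weight 19, value 77
Best: 89 pts.

89 pts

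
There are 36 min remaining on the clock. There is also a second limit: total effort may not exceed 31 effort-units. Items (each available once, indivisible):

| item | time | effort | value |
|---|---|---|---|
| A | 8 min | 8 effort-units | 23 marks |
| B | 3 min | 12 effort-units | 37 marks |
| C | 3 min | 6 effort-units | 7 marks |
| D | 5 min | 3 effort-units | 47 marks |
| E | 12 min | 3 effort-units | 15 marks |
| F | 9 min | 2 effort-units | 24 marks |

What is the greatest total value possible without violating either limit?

Feasible sets respecting both limits:
- A+B+C+D+F: time 28, effort 31, value 138
- A+B+D+F: time 25, effort 25, value 131
- B+C+D+E+F: time 32, effort 26, value 130
Best: 138 marks.

138 marks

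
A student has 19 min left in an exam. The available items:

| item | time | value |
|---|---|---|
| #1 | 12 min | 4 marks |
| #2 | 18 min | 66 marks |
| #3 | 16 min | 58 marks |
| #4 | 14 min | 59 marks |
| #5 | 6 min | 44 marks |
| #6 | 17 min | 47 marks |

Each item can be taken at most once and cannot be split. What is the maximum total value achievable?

Check high-value combinations within 19 min:
- #2: time 18, value 66
- #4: time 14, value 59
- #3: time 16, value 58
- #1+#5: time 12+6=18, value 4+44=48
Best: 66 marks.

66 marks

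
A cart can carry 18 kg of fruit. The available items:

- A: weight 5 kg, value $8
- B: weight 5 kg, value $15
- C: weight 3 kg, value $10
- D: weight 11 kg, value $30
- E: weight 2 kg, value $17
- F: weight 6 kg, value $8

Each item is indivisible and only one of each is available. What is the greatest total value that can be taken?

$62

Check high-value combinations within 18 kg:
- B+D+E: weight 5+11+2=18, value 15+30+17=62
- C+D+E: weight 3+11+2=16, value 10+30+17=57
- A+D+E: weight 5+11+2=18, value 8+30+17=55
Best: $62.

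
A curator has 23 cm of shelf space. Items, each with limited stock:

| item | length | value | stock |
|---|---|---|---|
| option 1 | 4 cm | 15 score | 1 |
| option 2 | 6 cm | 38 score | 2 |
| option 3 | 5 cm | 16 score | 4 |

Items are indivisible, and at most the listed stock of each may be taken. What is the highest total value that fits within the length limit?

Top feasible selections:
- 2×option 2 + 2×option 3: length 22, value 108
- 1×option 1 + 2×option 2 + 1×option 3: length 21, value 107
- 2×option 2 + 1×option 3: length 17, value 92
- 1×option 1 + 2×option 2: length 16, value 91
Best: 108 score.

108 score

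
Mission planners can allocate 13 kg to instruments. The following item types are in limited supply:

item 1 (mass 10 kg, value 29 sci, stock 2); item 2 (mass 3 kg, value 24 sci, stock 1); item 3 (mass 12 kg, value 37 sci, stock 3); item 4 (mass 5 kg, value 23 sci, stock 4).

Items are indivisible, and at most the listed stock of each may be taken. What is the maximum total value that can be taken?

70 sci

Best selections within mass 13 and stock limits:
- 1×item 2 + 2×item 4: mass 13, value 70
- 1×item 1 + 1×item 2: mass 13, value 53
- 1×item 2 + 1×item 4: mass 8, value 47
Best: 70 sci.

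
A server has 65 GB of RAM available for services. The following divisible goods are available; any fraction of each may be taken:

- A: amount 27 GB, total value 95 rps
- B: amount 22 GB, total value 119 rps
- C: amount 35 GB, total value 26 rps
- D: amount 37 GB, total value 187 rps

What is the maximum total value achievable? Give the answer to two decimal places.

Take in order of value per unit:
- B (119/22 per unit): all 22 → value 119, running total 119.00
- D (187/37 per unit): all 37 → value 187, running total 306.00
- A (95/27 per unit): 6 of 27 → value 6×95/27 = 21.1111, running total 327.11
Total 327.11.

327.11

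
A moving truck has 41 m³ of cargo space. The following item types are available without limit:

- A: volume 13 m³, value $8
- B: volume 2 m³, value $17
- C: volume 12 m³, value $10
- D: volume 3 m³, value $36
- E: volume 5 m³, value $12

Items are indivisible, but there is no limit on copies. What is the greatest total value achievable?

$485

Best value-per-unit is D at 36/3; filling with it alone gives 13×36 = 468.
Optimal mix: 1×B + 13×D → volume 41, value 485.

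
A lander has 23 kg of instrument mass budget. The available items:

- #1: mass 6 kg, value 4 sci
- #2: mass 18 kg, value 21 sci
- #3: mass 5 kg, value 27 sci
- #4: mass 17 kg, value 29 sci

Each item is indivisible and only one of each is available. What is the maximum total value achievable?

Check high-value combinations within 23 kg:
- #3+#4: mass 5+17=22, value 27+29=56
- #2+#3: mass 18+5=23, value 21+27=48
- #1+#4: mass 6+17=23, value 4+29=33
Best: 56 sci.

56 sci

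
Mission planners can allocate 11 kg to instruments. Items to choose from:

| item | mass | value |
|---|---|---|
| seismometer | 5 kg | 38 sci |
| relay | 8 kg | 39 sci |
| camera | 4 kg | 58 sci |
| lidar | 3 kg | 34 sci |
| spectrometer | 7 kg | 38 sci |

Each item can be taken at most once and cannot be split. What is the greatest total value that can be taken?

Check high-value combinations within 11 kg:
- seismometer+camera: mass 5+4=9, value 38+58=96
- camera+spectrometer: mass 4+7=11, value 58+38=96
- camera+lidar: mass 4+3=7, value 58+34=92
Best: 96 sci.

96 sci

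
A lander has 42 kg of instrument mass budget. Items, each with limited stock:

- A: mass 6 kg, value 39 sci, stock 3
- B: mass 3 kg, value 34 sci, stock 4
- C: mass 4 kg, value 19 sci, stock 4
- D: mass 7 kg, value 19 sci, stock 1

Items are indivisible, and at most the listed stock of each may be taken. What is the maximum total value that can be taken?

Top feasible selections:
- 3×A + 4×B + 3×C: mass 42, value 310
- 3×A + 4×B + 2×C: mass 38, value 291
Best: 310 sci.

310 sci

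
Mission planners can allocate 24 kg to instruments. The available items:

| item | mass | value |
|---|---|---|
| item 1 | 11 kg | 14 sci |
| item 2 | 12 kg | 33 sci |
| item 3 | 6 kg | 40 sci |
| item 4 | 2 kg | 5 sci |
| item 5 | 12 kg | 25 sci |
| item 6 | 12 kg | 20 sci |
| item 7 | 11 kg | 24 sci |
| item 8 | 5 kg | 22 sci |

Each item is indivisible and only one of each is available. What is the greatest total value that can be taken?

Check high-value combinations within 24 kg:
- item 2+item 3+item 8: mass 12+6+5=23, value 33+40+22=95
- item 3+item 4+item 7+item 8: mass 6+2+11+5=24, value 40+5+24+22=91
- item 3+item 5+item 8: mass 6+12+5=23, value 40+25+22=87
- item 3+item 7+item 8: mass 6+11+5=22, value 40+24+22=86
Best: 95 sci.

95 sci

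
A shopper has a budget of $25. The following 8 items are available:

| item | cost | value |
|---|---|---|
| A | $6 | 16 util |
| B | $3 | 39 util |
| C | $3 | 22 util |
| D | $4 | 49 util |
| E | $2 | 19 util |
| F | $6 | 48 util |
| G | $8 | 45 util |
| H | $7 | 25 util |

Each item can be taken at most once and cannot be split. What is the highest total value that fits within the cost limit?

Check high-value combinations within $25:
- B+C+D+F+G: cost 3+3+4+6+8=24, value 39+22+49+48+45=203
- B+C+D+E+F+H: cost 3+3+4+2+6+7=25, value 39+22+49+19+48+25=202
- B+D+E+F+G: cost 3+4+2+6+8=23, value 39+49+19+48+45=200
Best: 203 util.

203 util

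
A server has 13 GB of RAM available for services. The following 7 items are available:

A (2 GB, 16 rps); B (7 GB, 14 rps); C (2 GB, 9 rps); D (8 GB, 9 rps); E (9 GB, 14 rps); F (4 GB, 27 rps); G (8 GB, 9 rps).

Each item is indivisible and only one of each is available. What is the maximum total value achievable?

57 rps

Check high-value combinations within 13 GB:
- A+B+F: memory 2+7+4=13, value 16+14+27=57
- A+C+F: memory 2+2+4=8, value 16+9+27=52
- B+C+F: memory 7+2+4=13, value 14+9+27=50
- A+F: memory 2+4=6, value 16+27=43
- B+F: memory 7+4=11, value 14+27=41
Best: 57 rps.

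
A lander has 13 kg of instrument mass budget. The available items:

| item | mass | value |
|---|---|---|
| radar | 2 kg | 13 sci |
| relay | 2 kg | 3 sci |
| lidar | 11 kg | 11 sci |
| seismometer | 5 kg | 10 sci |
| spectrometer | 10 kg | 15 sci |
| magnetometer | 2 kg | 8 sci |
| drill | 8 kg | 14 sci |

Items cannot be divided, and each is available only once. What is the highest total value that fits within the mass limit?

35 sci

Check high-value combinations within 13 kg:
- radar+magnetometer+drill: mass 2+2+8=12, value 13+8+14=35
- radar+relay+seismometer+magnetometer: mass 2+2+5+2=11, value 13+3+10+8=34
- radar+seismometer+magnetometer: mass 2+5+2=9, value 13+10+8=31
- radar+relay+drill: mass 2+2+8=12, value 13+3+14=30
Best: 35 sci.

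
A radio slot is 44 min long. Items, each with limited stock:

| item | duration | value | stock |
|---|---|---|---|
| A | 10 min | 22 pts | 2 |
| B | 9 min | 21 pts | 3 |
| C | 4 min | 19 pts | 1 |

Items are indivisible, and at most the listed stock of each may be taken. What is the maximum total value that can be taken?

105 pts

Top feasible selections:
- 2×A + 2×B + 1×C: duration 42, value 105
- 1×A + 3×B + 1×C: duration 41, value 104
Best: 105 pts.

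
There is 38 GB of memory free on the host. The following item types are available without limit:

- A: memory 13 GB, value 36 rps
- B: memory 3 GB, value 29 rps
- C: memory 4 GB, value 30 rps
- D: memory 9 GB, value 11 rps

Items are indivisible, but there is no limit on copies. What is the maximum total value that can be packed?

Best value-per-unit is B at 29/3; filling with it alone gives 12×29 = 348.
Optimal mix: 10×B + 2×C → memory 38, value 350.

350 rps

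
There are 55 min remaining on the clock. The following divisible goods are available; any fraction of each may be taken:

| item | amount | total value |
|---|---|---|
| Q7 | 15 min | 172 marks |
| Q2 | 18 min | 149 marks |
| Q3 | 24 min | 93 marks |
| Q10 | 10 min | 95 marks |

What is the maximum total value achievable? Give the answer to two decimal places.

462.50

Take in order of value per unit:
- Q7 (172/15 per unit): all 15 → value 172, running total 172.00
- Q10 (95/10 per unit): all 10 → value 95, running total 267.00
- Q2 (149/18 per unit): all 18 → value 149, running total 416.00
- Q3 (93/24 per unit): 12 of 24 → value 12×93/24 = 46.5000, running total 462.50
Total 462.50.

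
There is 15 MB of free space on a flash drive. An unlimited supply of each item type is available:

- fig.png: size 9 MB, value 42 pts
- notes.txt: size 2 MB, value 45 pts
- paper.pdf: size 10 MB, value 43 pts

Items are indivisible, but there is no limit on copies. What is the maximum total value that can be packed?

Best value-per-unit is notes.txt at 45/2, and filling with it alone uses size 7×2=14. No mix of the others beats 7×45 = 315.

315 pts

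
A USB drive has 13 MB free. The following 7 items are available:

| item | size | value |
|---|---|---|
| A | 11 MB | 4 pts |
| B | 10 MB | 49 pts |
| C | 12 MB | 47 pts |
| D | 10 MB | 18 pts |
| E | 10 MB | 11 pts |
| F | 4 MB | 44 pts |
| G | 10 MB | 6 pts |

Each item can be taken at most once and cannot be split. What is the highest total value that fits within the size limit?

Check high-value combinations within 13 MB:
- B: size 10, value 49
- C: size 12, value 47
- F: size 4, value 44
Best: 49 pts.

49 pts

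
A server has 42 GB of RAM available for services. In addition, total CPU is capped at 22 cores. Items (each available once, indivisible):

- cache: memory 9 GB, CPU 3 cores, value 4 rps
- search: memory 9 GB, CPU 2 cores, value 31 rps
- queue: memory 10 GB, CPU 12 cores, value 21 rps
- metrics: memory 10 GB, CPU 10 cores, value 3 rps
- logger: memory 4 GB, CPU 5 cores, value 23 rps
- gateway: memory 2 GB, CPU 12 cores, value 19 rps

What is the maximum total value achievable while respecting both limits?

Feasible sets respecting both limits:
- cache+search+queue+logger: memory 32, CPU 22, value 79
- cache+search+logger+gateway: memory 24, CPU 22, value 77
- search+queue+logger: memory 23, CPU 19, value 75
- search+logger+gateway: memory 15, CPU 19, value 73
Best: 79 rps.

79 rps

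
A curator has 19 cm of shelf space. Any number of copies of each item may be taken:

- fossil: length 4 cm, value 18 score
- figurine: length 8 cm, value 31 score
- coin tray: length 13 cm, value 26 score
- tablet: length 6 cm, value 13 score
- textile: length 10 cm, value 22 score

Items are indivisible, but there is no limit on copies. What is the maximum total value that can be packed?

Best value-per-unit is fossil at 18/4, and filling with it alone uses length 4×4=16. No mix of the others beats 4×18 = 72.

72 score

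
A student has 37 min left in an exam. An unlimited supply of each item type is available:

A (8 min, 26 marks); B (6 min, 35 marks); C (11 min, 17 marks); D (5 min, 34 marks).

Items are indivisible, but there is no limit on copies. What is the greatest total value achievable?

Best value-per-unit is D at 34/5; filling with it alone gives 7×34 = 238.
Optimal mix: 2×B + 5×D → time 37, value 240.

240 marks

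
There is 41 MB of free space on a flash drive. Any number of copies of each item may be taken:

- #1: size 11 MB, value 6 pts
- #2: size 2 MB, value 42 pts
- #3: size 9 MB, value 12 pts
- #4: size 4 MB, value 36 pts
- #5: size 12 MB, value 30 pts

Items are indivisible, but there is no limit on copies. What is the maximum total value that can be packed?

Best value-per-unit is #2 at 42/2, and filling with it alone uses size 20×2=40. No mix of the others beats 20×42 = 840.

840 pts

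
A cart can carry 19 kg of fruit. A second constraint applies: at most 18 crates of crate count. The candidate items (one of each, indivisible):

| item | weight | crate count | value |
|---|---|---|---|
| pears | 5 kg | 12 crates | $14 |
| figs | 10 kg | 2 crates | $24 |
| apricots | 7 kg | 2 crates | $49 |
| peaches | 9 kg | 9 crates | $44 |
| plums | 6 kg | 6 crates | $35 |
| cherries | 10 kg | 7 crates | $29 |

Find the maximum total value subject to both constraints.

Feasible sets respecting both limits:
- apricots+peaches: weight 16, crate count 11, value 93
- apricots+plums: weight 13, crate count 8, value 84
- peaches+plums: weight 15, crate count 15, value 79
Best: $93.

$93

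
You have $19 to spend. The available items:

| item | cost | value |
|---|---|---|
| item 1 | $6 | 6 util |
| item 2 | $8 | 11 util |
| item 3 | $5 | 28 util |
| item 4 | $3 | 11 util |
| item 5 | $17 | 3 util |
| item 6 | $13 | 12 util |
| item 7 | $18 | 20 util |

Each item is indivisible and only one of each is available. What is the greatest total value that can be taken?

50 util

This is a 0/1 knapsack; check combinations near the capacity.
- item 2+item 3+item 4: cost 8+5+3=16, value 11+28+11=50
- item 1+item 3+item 4: cost 6+5+3=14, value 6+28+11=45
- item 1+item 2+item 3: cost 6+8+5=19, value 6+11+28=45
- item 3+item 6: cost 5+13=18, value 28+12=40
Best: 50 util.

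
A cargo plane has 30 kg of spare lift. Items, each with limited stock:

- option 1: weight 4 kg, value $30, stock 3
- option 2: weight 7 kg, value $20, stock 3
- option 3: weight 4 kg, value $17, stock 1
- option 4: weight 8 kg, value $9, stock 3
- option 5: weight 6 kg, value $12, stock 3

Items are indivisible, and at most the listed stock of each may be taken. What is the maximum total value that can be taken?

$147

Top feasible selections:
- 3×option 1 + 2×option 2 + 1×option 3: weight 30, value 147
- 3×option 1 + 1×option 2 + 1×option 3 + 1×option 5: weight 29, value 139
- 3×option 1 + 1×option 3 + 2×option 5: weight 28, value 131
Best: $147.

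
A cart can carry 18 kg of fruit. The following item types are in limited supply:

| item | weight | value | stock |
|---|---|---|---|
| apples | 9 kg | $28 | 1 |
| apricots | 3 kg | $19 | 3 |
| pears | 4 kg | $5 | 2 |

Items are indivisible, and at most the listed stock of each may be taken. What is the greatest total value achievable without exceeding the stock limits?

$85

Top feasible selections:
- 1×apples + 3×apricots: weight 18, value 85
- 3×apricots + 2×pears: weight 17, value 67
Best: $85.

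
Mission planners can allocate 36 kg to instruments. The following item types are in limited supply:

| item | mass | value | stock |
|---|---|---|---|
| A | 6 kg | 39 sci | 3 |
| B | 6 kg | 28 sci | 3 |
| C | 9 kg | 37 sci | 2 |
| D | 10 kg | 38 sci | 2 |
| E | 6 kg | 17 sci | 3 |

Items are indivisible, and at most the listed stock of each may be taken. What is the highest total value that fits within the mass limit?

Best selections within mass 36 and stock limits:
- 3×A + 3×B: mass 36, value 201
- 3×A + 2×C: mass 36, value 191
- 3×A + 2×B + 1×E: mass 36, value 190
- 3×A + 1×B + 1×D: mass 34, value 183
Best: 201 sci.

201 sci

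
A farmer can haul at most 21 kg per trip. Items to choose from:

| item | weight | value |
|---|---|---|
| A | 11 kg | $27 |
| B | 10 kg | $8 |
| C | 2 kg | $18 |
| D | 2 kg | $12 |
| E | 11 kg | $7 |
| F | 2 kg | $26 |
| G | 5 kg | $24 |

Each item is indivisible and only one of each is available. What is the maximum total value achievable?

$95

This is a 0/1 knapsack; check combinations near the capacity.
- A+C+F+G: weight 11+2+2+5=20, value 27+18+26+24=95
- A+D+F+G: weight 11+2+2+5=20, value 27+12+26+24=89
- B+C+D+F+G: weight 10+2+2+2+5=21, value 8+18+12+26+24=88
Best: $95.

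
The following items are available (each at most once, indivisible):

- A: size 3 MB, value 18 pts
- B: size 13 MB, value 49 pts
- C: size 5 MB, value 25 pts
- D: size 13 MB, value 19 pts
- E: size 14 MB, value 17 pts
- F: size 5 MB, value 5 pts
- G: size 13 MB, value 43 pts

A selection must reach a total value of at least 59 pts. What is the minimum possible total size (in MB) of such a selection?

16

Subsets with value ≥ 59, sorted by total size:
- A+B: size 16, value 67
- A+G: size 16, value 61
Minimum size: 16 MB.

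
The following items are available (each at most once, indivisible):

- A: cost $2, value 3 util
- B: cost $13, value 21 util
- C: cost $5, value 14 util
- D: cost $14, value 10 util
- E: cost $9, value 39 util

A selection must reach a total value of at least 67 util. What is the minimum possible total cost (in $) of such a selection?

27

Subsets with value ≥ 67, sorted by total cost:
- B+C+E: cost 27, value 74
- A+B+C+E: cost 29, value 77
- B+D+E: cost 36, value 70
Minimum cost: 27 $.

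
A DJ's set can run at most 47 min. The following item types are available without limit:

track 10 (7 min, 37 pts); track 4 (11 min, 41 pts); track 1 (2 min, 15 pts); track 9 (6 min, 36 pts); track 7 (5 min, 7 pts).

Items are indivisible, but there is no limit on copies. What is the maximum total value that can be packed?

Best value-per-unit is track 1 at 15/2, and filling with it alone uses duration 23×2=46. No mix of the others beats 23×15 = 345.

345 pts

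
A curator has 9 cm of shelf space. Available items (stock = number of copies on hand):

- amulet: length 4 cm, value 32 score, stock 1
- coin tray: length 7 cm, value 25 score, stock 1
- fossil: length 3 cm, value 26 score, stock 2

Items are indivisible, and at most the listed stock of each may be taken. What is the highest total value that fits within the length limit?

Top feasible selections:
- 1×amulet + 1×fossil: length 7, value 58
- 2×fossil: length 6, value 52
Best: 58 score.

58 score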